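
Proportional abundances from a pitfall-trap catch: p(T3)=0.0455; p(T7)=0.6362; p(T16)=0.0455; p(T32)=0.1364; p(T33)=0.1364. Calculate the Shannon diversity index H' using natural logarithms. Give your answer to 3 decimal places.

1.112

Each pᵢ ln pᵢ term (working shown to 5 dp, full precision carried): 0.0455×(-3.09004)=-0.14060, 0.6362×(-0.45224)=-0.28772, 0.0455×(-3.09004)=-0.14060, 0.1364×(-1.99216)=-0.27173, 0.1364×(-1.99216)=-0.27173.
Sum = -1.11237, so H' = 1.112.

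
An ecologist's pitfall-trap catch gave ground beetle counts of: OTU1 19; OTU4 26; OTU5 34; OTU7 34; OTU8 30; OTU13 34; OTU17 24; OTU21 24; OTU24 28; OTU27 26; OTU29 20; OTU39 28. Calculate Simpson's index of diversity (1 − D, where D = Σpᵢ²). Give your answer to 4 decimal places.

0.9140

Total N = 19+26+34+34+30+34+24+24+28+26+20+28 = 327, so the proportions are 0.058104, 0.079511, 0.103976, 0.103976, 0.091743, 0.103976, 0.073394, 0.073394, 0.085627, 0.079511, 0.061162, 0.085627 (working shown to 6 dp, full precision carried).
D = 0.058104² + 0.079511² + 0.103976² + 0.103976² + 0.091743² + 0.103976² + 0.073394² + 0.073394² + 0.085627² + 0.079511² + 0.061162² + 0.085627² = 0.003376 + 0.006322 + 0.010811 + 0.010811 + 0.008417 + 0.010811 + 0.005387 + 0.005387 + 0.007332 + 0.006322 + 0.003741 + 0.007332 = 0.086048.
So 1 − D = 0.913952, i.e. 0.9140 to 4 decimal places.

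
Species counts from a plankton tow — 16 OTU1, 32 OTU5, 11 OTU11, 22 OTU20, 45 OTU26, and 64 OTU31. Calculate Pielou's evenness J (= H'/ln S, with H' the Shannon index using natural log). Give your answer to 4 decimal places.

Total N = 16+32+11+22+45+64 = 190, so the proportions are 0.084211, 0.168421, 0.057895, 0.115789, 0.236842, 0.336842 (working shown to 6 dp, full precision carried).
H' = −Σ pᵢ ln pᵢ = −((-0.208374) + (-0.300006) + (-0.164950) + (-0.249640) + (-0.341138) + (-0.366532)) = 1.630639.
With S = 6 species, ln S = 1.791759, so J = 1.630639/1.791759 = 0.910077, i.e. 0.9101 to 4 decimal places.

0.9101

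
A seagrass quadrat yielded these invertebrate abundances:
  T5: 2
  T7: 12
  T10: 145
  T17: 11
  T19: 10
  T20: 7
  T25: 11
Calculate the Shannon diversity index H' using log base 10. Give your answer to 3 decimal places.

0.449

Total N = 2+12+145+11+10+7+11 = 198, so the proportions are 0.0101, 0.06061, 0.73232, 0.05556, 0.05051, 0.03535, 0.05556 (working shown to 5 dp, full precision carried).
Each pᵢ log₁₀ pᵢ term: 0.0101×(-1.99564)=-0.02016, 0.06061×(-1.21748)=-0.07379, 0.73232×(-0.13530)=-0.09908, 0.05556×(-1.25527)=-0.06974, 0.05051×(-1.29667)=-0.06549, 0.03535×(-1.45157)=-0.05132, 0.05556×(-1.25527)=-0.06974.
Sum = -0.44931, so H' = 0.449.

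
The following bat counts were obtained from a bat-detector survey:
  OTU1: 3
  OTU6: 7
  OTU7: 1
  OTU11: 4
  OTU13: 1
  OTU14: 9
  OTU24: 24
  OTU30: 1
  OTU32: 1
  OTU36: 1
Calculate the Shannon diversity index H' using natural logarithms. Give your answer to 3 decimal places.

1.672

Total N = 3+7+1+4+1+9+24+1+1+1 = 52, so the proportions are 0.05769, 0.13462, 0.01923, 0.07692, 0.01923, 0.17308, 0.46154, 0.01923, 0.01923, 0.01923 (working shown to 5 dp, full precision carried).
Each pᵢ ln pᵢ term: 0.05769×(-2.85263)=-0.16457, 0.13462×(-2.00533)=-0.26995, 0.01923×(-3.95124)=-0.07599, 0.07692×(-2.56495)=-0.19730, 0.01923×(-3.95124)=-0.07599, 0.17308×(-1.75402)=-0.30358, 0.46154×(-0.77319)=-0.35686, 0.01923×(-3.95124)=-0.07599, 0.01923×(-3.95124)=-0.07599, 0.01923×(-3.95124)=-0.07599.
Sum = -1.67219, so H' = 1.672.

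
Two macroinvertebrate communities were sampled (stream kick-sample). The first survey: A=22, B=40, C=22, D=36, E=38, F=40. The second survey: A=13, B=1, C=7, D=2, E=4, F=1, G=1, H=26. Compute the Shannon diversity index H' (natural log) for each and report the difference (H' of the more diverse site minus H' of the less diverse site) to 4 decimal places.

0.2740

The first survey: N=198, proportions 0.111111, 0.20202, 0.111111, 0.181818, 0.191919, 0.20202, giving H' = 1.761241 (working shown to 6 dp, full precision carried).
The second survey: N=55, proportions 0.236364, 0.018182, 0.127273, 0.036364, 0.072727, 0.018182, 0.018182, 0.472727, giving H' = 1.487193.
Difference = |1.761241 − 1.487193| = 0.274048, i.e. 0.2740 to 4 decimal places.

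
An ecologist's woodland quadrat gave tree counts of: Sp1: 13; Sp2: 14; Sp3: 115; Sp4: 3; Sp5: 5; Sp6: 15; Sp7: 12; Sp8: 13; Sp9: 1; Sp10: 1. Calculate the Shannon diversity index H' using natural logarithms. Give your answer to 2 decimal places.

Total N = 13+14+115+3+5+15+12+13+1+1 = 192, so the proportions are 0.0677, 0.0729, 0.599, 0.0156, 0.026, 0.0781, 0.0625, 0.0677, 0.0052, 0.0052 (working shown to 4 dp, full precision carried).
Each pᵢ ln pᵢ term: 0.0677×(-2.6925)=-0.1823, 0.0729×(-2.6184)=-0.1909, 0.599×(-0.5126)=-0.3070, 0.0156×(-4.1589)=-0.0650, 0.026×(-3.6481)=-0.0950, 0.0781×(-2.5494)=-0.1992, 0.0625×(-2.7726)=-0.1733, 0.0677×(-2.6925)=-0.1823, 0.0052×(-5.2575)=-0.0274, 0.0052×(-5.2575)=-0.0274.
Sum = -1.4498, so H' = 1.45.

1.45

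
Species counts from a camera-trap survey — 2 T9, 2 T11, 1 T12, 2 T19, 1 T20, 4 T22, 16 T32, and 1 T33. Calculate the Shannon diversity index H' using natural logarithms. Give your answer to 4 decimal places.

1.5030

Total N = 2+2+1+2+1+4+16+1 = 29, so the proportions are 0.068966, 0.068966, 0.034483, 0.068966, 0.034483, 0.137931, 0.551724, 0.034483 (working shown to 6 dp, full precision carried).
Each pᵢ ln pᵢ term: 0.068966×(-2.674149)=-0.184424, 0.068966×(-2.674149)=-0.184424, 0.034483×(-3.367296)=-0.116114, 0.068966×(-2.674149)=-0.184424, 0.034483×(-3.367296)=-0.116114, 0.137931×(-1.981001)=-0.273242, 0.551724×(-0.594707)=-0.328114, 0.034483×(-3.367296)=-0.116114.
Sum = -1.502969, so H' = 1.5030.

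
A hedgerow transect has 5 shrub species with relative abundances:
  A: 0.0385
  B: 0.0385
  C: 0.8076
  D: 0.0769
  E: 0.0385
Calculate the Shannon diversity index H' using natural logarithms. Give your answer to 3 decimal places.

Each pᵢ ln pᵢ term (working shown to 5 dp, full precision carried): 0.0385×(-3.25710)=-0.12540, 0.0385×(-3.25710)=-0.12540, 0.8076×(-0.21369)=-0.17257, 0.0769×(-2.56525)=-0.19727, 0.0385×(-3.25710)=-0.12540.
Sum = -0.74604, so H' = 0.746.

0.746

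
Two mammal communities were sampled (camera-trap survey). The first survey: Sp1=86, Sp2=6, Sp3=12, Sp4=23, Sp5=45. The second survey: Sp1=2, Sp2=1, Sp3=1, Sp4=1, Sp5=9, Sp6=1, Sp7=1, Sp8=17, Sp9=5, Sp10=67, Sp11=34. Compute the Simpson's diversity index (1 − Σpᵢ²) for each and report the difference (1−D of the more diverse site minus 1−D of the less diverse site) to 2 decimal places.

0.03

The first survey: N=172, proportions 0.5, 0.0349, 0.0698, 0.1337, 0.2616, giving 1−D = 0.6576 (working shown to 4 dp, full precision carried).
The second survey: N=139, proportions 0.0144, 0.0072, 0.0072, 0.0072, 0.0647, 0.0072, 0.0072, 0.1223, 0.036, 0.482, 0.2446, giving 1−D = 0.6869.
Difference = |0.6576 − 0.6869| = 0.0293, i.e. 0.03 to 2 decimal places.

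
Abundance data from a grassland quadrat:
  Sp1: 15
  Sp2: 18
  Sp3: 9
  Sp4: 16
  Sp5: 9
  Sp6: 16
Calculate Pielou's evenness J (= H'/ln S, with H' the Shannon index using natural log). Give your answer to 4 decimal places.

0.9807

Total N = 15+18+9+16+9+16 = 83, so the proportions are 0.180723, 0.216867, 0.108434, 0.192771, 0.108434, 0.192771 (working shown to 6 dp, full precision carried).
H' = −Σ pᵢ ln pᵢ = −((-0.309179) + (-0.331475) + (-0.240898) + (-0.317350) + (-0.240898) + (-0.317350)) = 1.757150.
With S = 6 species, ln S = 1.791759, so J = 1.757150/1.791759 = 0.980684, i.e. 0.9807 to 4 decimal places.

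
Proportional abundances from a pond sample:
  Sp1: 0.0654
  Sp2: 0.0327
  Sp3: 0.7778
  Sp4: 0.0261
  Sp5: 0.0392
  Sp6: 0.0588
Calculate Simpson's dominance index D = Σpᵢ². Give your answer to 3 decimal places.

D = 0.0654² + 0.0327² + 0.7778² + 0.0261² + 0.0392² + 0.0588² = 0.00428 + 0.00107 + 0.60497 + 0.00068 + 0.00154 + 0.00346 = 0.61599 (working shown to 5 dp, full precision carried).
To 3 decimal places, D = 0.616.

0.616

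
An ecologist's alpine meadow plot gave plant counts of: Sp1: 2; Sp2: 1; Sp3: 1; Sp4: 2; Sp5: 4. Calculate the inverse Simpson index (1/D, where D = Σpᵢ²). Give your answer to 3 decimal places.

Total N = 2+1+1+2+4 = 10, so the proportions are 0.2, 0.1, 0.1, 0.2, 0.4 (working shown to 7 dp, full precision carried).
D = 0.2² + 0.1² + 0.1² + 0.2² + 0.4² = 0.0400000 + 0.0100000 + 0.0100000 + 0.0400000 + 0.1600000 = 0.2600000.
So 1/D = 3.84615, i.e. 3.846 to 3 decimal places.

3.846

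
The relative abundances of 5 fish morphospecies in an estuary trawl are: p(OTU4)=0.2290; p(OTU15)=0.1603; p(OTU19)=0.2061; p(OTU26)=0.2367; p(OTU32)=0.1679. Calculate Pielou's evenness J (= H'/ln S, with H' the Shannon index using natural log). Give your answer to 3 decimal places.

H' = −Σ pᵢ ln pᵢ = −((-0.33755) + (-0.29346) + (-0.32551) + (-0.34108) + (-0.29960)) = 1.59720 (working shown to 5 dp, full precision carried).
With S = 5 species, ln S = 1.60944, so J = 1.59720/1.60944 = 0.99240, i.e. 0.992 to 3 decimal places.

0.992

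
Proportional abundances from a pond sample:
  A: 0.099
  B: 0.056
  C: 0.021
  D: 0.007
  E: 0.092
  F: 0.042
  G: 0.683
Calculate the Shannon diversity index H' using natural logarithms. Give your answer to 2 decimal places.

1.12

Each pᵢ ln pᵢ term (working shown to 4 dp, full precision carried): 0.099×(-2.3126)=-0.2290, 0.056×(-2.8824)=-0.1614, 0.021×(-3.8632)=-0.0811, 0.007×(-4.9618)=-0.0347, 0.092×(-2.3860)=-0.2195, 0.042×(-3.1701)=-0.1331, 0.683×(-0.3813)=-0.2604.
Sum = -1.1193, so H' = 1.12.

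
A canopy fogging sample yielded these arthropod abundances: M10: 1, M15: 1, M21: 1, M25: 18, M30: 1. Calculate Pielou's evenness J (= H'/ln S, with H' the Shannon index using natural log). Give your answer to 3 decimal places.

0.451

Total N = 1+1+1+18+1 = 22, so the proportions are 0.04545, 0.04545, 0.04545, 0.81818, 0.04545 (working shown to 5 dp, full precision carried).
H' = −Σ pᵢ ln pᵢ = −((-0.14050) + (-0.14050) + (-0.14050) + (-0.16419) + (-0.14050)) = 0.72619.
With S = 5 species, ln S = 1.60944, so J = 0.72619/1.60944 = 0.45121, i.e. 0.451 to 3 decimal places.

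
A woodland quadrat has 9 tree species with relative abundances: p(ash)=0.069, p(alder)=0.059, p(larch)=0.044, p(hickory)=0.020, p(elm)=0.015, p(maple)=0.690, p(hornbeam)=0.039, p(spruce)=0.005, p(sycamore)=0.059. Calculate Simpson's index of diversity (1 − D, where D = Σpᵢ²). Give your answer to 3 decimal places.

D = 0.069² + 0.059² + 0.044² + 0.02² + 0.015² + 0.69² + 0.039² + 0.005² + 0.059² = 0.00476 + 0.00348 + 0.00194 + 0.00040 + 0.00022 + 0.47610 + 0.00152 + 0.00003 + 0.00348 = 0.49193 (working shown to 5 dp, full precision carried).
So 1 − D = 0.50807, i.e. 0.508 to 3 decimal places.

0.508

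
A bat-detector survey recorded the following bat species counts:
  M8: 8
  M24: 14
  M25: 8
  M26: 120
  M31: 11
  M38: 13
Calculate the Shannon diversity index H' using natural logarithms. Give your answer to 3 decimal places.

1.111

Total N = 8+14+8+120+11+13 = 174, so the proportions are 0.04598, 0.08046, 0.04598, 0.68966, 0.06322, 0.07471 (working shown to 5 dp, full precision carried).
Each pᵢ ln pᵢ term: 0.04598×(-3.07961)=-0.14159, 0.08046×(-2.52000)=-0.20276, 0.04598×(-3.07961)=-0.14159, 0.68966×(-0.37156)=-0.25625, 0.06322×(-2.76116)=-0.17456, 0.07471×(-2.59411)=-0.19381.
Sum = -1.11056, so H' = 1.111.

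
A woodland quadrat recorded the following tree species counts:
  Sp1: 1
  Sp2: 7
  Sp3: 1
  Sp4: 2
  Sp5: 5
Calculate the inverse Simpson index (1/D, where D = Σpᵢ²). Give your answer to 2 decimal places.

3.20

Total N = 1+7+1+2+5 = 16, so the proportions are 0.0625, 0.4375, 0.0625, 0.125, 0.3125 (working shown to 6 dp, full precision carried).
D = 0.0625² + 0.4375² + 0.0625² + 0.125² + 0.3125² = 0.003906 + 0.191406 + 0.003906 + 0.015625 + 0.097656 = 0.312500.
So 1/D = 3.2000, i.e. 3.20 to 2 decimal places.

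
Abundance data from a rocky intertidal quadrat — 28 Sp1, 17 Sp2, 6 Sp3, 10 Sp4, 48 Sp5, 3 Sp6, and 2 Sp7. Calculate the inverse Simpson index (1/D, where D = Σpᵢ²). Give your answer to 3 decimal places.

3.686

Total N = 28+17+6+10+48+3+2 = 114, so the proportions are 0.245614, 0.1491228, 0.0526316, 0.0877193, 0.4210526, 0.0263158, 0.0175439 (working shown to 7 dp, full precision carried).
D = 0.245614² + 0.1491228² + 0.0526316² + 0.0877193² + 0.4210526² + 0.0263158² + 0.0175439² = 0.0603263 + 0.0222376 + 0.0027701 + 0.0076947 + 0.1772853 + 0.0006925 + 0.0003078 = 0.2713143.
So 1/D = 3.68576, i.e. 3.686 to 3 decimal places.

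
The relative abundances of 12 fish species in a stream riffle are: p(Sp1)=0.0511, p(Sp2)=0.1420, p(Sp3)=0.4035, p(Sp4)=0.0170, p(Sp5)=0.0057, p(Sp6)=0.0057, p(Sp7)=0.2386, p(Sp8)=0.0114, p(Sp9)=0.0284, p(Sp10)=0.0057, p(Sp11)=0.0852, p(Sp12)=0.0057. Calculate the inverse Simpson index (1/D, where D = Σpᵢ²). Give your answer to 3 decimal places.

3.982

D = 0.0511² + 0.142² + 0.4035² + 0.017² + 0.0057² + 0.0057² + 0.2386² + 0.0114² + 0.0284² + 0.0057² + 0.0852² + 0.0057² = 0.0026112 + 0.0201640 + 0.1628123 + 0.0002890 + 0.0000325 + 0.0000325 + 0.0569300 + 0.0001300 + 0.0008066 + 0.0000325 + 0.0072590 + 0.0000325 = 0.2511319 (working shown to 7 dp, full precision carried).
So 1/D = 3.98197, i.e. 3.982 to 3 decimal places.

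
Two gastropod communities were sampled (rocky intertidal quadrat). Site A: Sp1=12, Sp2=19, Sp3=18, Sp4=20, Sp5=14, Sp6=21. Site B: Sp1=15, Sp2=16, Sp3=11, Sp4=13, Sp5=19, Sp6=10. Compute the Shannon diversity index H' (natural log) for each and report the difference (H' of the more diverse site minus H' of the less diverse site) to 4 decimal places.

Site A: N=104, proportions 0.115385, 0.182692, 0.173077, 0.192308, 0.134615, 0.201923, giving H' = 1.773368 (working shown to 6 dp, full precision carried).
Site B: N=84, proportions 0.178571, 0.190476, 0.130952, 0.154762, 0.22619, 0.119048, giving H' = 1.768036.
Difference = |1.773368 − 1.768036| = 0.005332, i.e. 0.0053 to 4 decimal places.

0.0053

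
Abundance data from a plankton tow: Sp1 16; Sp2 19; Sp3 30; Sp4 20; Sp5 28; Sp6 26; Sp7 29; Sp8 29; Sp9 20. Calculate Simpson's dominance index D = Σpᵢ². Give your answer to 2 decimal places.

0.12

Total N = 16+19+30+20+28+26+29+29+20 = 217, so the proportions are 0.0737, 0.0876, 0.1382, 0.0922, 0.129, 0.1198, 0.1336, 0.1336, 0.0922 (working shown to 4 dp, full precision carried).
D = 0.0737² + 0.0876² + 0.1382² + 0.0922² + 0.129² + 0.1198² + 0.1336² + 0.1336² + 0.0922² = 0.0054 + 0.0077 + 0.0191 + 0.0085 + 0.0166 + 0.0144 + 0.0179 + 0.0179 + 0.0085 = 0.1159.
To 2 decimal places, D = 0.12.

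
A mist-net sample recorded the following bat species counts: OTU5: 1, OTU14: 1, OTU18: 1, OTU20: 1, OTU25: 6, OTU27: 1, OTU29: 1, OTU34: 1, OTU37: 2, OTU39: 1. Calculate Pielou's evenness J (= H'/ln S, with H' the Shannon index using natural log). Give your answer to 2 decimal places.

0.87

Total N = 1+1+1+1+6+1+1+1+2+1 = 16, so the proportions are 0.0625, 0.0625, 0.0625, 0.0625, 0.375, 0.0625, 0.0625, 0.0625, 0.125, 0.0625 (working shown to 4 dp, full precision carried).
H' = −Σ pᵢ ln pᵢ = −((-0.1733) + (-0.1733) + (-0.1733) + (-0.1733) + (-0.3678) + (-0.1733) + (-0.1733) + (-0.1733) + (-0.2599) + (-0.1733)) = 2.0140.
With S = 10 species, ln S = 2.3026, so J = 2.0140/2.3026 = 0.8747, i.e. 0.87 to 2 decimal places.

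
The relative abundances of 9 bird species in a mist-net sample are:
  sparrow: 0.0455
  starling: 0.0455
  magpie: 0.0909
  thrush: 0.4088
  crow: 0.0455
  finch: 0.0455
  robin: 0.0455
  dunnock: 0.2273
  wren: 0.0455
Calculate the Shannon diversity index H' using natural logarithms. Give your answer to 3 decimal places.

Each pᵢ ln pᵢ term (working shown to 5 dp, full precision carried): 0.0455×(-3.09004)=-0.14060, 0.0455×(-3.09004)=-0.14060, 0.0909×(-2.39800)=-0.21798, 0.4088×(-0.89453)=-0.36568, 0.0455×(-3.09004)=-0.14060, 0.0455×(-3.09004)=-0.14060, 0.0455×(-3.09004)=-0.14060, 0.2273×(-1.48148)=-0.33674, 0.0455×(-3.09004)=-0.14060.
Sum = -1.76398, so H' = 1.764.

1.764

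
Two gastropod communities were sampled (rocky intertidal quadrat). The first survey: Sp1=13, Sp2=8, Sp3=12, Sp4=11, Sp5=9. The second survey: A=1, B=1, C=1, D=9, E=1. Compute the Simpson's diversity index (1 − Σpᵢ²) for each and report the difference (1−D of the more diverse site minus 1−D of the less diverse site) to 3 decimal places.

0.297

The first survey: N=53, proportions 0.24528, 0.15094, 0.22642, 0.20755, 0.16981, giving 1−D = 0.79388 (working shown to 5 dp, full precision carried).
The second survey: N=13, proportions 0.07692, 0.07692, 0.07692, 0.69231, 0.07692, giving 1−D = 0.49704.
Difference = |0.79388 − 0.49704| = 0.29684, i.e. 0.297 to 3 decimal places.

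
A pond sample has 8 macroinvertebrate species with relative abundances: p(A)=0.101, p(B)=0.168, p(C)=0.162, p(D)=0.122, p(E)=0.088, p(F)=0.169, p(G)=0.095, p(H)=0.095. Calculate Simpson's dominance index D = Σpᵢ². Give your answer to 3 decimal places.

0.134

D = 0.101² + 0.168² + 0.162² + 0.122² + 0.088² + 0.169² + 0.095² + 0.095² = 0.01020 + 0.02822 + 0.02624 + 0.01488 + 0.00774 + 0.02856 + 0.00903 + 0.00903 = 0.13391 (working shown to 5 dp, full precision carried).
To 3 decimal places, D = 0.134.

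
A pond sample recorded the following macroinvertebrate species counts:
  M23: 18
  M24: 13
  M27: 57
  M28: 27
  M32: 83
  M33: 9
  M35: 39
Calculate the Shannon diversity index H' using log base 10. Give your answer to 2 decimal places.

Total N = 18+13+57+27+83+9+39 = 246, so the proportions are 0.0732, 0.0528, 0.2317, 0.1098, 0.3374, 0.0366, 0.1585 (working shown to 4 dp, full precision carried).
Each pᵢ log₁₀ pᵢ term: 0.0732×(-1.1357)=-0.0831, 0.0528×(-1.2770)=-0.0675, 0.2317×(-0.6351)=-0.1471, 0.1098×(-0.9596)=-0.1053, 0.3374×(-0.4719)=-0.1592, 0.0366×(-1.4367)=-0.0526, 0.1585×(-0.7999)=-0.1268.
Sum = -0.7416, so H' = 0.74.

0.74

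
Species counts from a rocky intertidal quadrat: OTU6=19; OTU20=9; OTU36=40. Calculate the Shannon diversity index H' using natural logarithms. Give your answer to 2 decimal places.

Total N = 19+9+40 = 68, so the proportions are 0.2794, 0.1324, 0.5882 (working shown to 4 dp, full precision carried).
Each pᵢ ln pᵢ term: 0.2794×(-1.2751)=-0.3563, 0.1324×(-2.0223)=-0.2677, 0.5882×(-0.5306)=-0.3121.
Sum = -0.9361, so H' = 0.94.

0.94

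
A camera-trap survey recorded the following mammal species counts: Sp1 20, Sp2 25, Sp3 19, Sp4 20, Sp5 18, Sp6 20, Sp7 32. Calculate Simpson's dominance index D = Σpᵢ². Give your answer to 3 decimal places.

Total N = 20+25+19+20+18+20+32 = 154, so the proportions are 0.12987, 0.16234, 0.12338, 0.12987, 0.11688, 0.12987, 0.20779 (working shown to 5 dp, full precision carried).
D = 0.12987² + 0.16234² + 0.12338² + 0.12987² + 0.11688² + 0.12987² + 0.20779² = 0.01687 + 0.02635 + 0.01522 + 0.01687 + 0.01366 + 0.01687 + 0.04318 = 0.14901.
To 3 decimal places, D = 0.149.

0.149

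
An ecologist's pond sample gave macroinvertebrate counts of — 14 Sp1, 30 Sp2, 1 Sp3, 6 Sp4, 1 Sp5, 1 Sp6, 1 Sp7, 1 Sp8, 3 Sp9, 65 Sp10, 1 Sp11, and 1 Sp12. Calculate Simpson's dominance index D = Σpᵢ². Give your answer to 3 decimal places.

0.344

Total N = 14+30+1+6+1+1+1+1+3+65+1+1 = 125, so the proportions are 0.112, 0.24, 0.008, 0.048, 0.008, 0.008, 0.008, 0.008, 0.024, 0.52, 0.008, 0.008 (working shown to 5 dp, full precision carried).
D = 0.112² + 0.24² + 0.008² + 0.048² + 0.008² + 0.008² + 0.008² + 0.008² + 0.024² + 0.52² + 0.008² + 0.008² = 0.01254 + 0.05760 + 0.00006 + 0.00230 + 0.00006 + 0.00006 + 0.00006 + 0.00006 + 0.00058 + 0.27040 + 0.00006 + 0.00006 = 0.34387.
To 3 decimal places, D = 0.344.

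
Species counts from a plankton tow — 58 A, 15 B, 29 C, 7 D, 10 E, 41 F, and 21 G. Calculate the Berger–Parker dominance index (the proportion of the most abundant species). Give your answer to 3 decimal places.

Total N = 58+15+29+7+10+41+21 = 181, so the proportions are 0.32044, 0.08287, 0.16022, 0.03867, 0.05525, 0.22652, 0.11602 (working shown to 5 dp, full precision carried).
The largest proportion is 0.32044, i.e. d = 0.320 to 3 decimal places.

0.320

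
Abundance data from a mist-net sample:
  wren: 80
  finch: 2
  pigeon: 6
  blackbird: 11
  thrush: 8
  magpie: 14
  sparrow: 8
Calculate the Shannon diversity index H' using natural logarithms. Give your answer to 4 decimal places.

1.2994

Total N = 80+2+6+11+8+14+8 = 129, so the proportions are 0.620155, 0.015504, 0.046512, 0.085271, 0.062016, 0.108527, 0.062016 (working shown to 6 dp, full precision carried).
Each pᵢ ln pᵢ term: 0.620155×(-0.477786)=-0.296301, 0.015504×(-4.166665)=-0.064599, 0.046512×(-3.068053)=-0.142700, 0.085271×(-2.461917)=-0.209931, 0.062016×(-2.780371)=-0.172426, 0.108527×(-2.220755)=-0.241012, 0.062016×(-2.780371)=-0.172426.
Sum = -1.299396, so H' = 1.2994.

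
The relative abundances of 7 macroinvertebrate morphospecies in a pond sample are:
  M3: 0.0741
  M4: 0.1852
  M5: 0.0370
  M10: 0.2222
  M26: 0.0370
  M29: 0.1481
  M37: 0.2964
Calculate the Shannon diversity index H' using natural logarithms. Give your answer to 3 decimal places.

1.727

Each pᵢ ln pᵢ term (working shown to 5 dp, full precision carried): 0.0741×(-2.60234)=-0.19283, 0.1852×(-1.68632)=-0.31231, 0.037×(-3.29684)=-0.12198, 0.2222×(-1.50418)=-0.33423, 0.037×(-3.29684)=-0.12198, 0.1481×(-1.90987)=-0.28285, 0.2964×(-1.21605)=-0.36044.
Sum = -1.72662, so H' = 1.727.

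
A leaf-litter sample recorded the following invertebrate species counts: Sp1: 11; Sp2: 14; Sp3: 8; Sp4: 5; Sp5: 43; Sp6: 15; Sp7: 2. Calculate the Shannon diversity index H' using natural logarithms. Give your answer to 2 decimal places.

1.61

Total N = 11+14+8+5+43+15+2 = 98, so the proportions are 0.1122, 0.1429, 0.0816, 0.051, 0.4388, 0.1531, 0.0204 (working shown to 4 dp, full precision carried).
Each pᵢ ln pᵢ term: 0.1122×(-2.1871)=-0.2455, 0.1429×(-1.9459)=-0.2780, 0.0816×(-2.5055)=-0.2045, 0.051×(-2.9755)=-0.1518, 0.4388×(-0.8238)=-0.3614, 0.1531×(-1.8769)=-0.2873, 0.0204×(-3.8918)=-0.0794.
Sum = -1.6080, so H' = 1.61.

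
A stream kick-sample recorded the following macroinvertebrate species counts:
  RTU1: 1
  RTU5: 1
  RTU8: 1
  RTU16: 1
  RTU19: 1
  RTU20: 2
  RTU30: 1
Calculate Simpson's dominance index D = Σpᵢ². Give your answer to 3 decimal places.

Total N = 1+1+1+1+1+2+1 = 8, so the proportions are 0.125, 0.125, 0.125, 0.125, 0.125, 0.25, 0.125 (working shown to 5 dp, full precision carried).
D = 0.125² + 0.125² + 0.125² + 0.125² + 0.125² + 0.25² + 0.125² = 0.01562 + 0.01562 + 0.01562 + 0.01562 + 0.01562 + 0.06250 + 0.01562 = 0.15625.
To 3 decimal places, D = 0.156.

0.156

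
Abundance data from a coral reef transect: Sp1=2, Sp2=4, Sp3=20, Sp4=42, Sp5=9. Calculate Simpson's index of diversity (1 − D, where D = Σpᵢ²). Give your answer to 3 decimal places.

0.618

Total N = 2+4+20+42+9 = 77, so the proportions are 0.02597, 0.05195, 0.25974, 0.54545, 0.11688 (working shown to 5 dp, full precision carried).
D = 0.02597² + 0.05195² + 0.25974² + 0.54545² + 0.11688² = 0.00067 + 0.00270 + 0.06747 + 0.29752 + 0.01366 = 0.38202.
So 1 − D = 0.61798, i.e. 0.618 to 3 decimal places.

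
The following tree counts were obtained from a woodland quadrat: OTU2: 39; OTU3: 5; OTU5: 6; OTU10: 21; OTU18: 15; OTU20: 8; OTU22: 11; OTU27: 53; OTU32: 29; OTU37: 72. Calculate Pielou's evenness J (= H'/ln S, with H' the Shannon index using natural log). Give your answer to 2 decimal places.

Total N = 39+5+6+21+15+8+11+53+29+72 = 259, so the proportions are 0.1506, 0.0193, 0.0232, 0.0811, 0.0579, 0.0309, 0.0425, 0.2046, 0.112, 0.278 (working shown to 4 dp, full precision carried).
H' = −Σ pᵢ ln pᵢ = −((-0.2851) + (-0.0762) + (-0.0872) + (-0.2037) + (-0.1650) + (-0.1074) + (-0.1342) + (-0.3247) + (-0.2452) + (-0.3559)) = 1.9845.
With S = 10 species, ln S = 2.3026, so J = 1.9845/2.3026 = 0.8618, i.e. 0.86 to 2 decimal places.

0.86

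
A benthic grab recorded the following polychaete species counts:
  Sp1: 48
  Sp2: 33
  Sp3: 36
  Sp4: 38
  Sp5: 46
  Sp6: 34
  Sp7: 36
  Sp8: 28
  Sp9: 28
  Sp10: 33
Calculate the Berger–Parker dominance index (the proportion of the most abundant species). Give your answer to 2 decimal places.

0.13

Total N = 48+33+36+38+46+34+36+28+28+33 = 360, so the proportions are 0.1333, 0.0917, 0.1, 0.1056, 0.1278, 0.0944, 0.1, 0.0778, 0.0778, 0.0917 (working shown to 4 dp, full precision carried).
The largest proportion is 0.1333, i.e. d = 0.13 to 2 decimal places.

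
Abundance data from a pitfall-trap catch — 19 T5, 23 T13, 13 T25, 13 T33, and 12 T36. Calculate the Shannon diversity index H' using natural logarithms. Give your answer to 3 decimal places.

Total N = 19+23+13+13+12 = 80, so the proportions are 0.2375, 0.2875, 0.1625, 0.1625, 0.15 (working shown to 5 dp, full precision carried).
Each pᵢ ln pᵢ term: 0.2375×(-1.43759)=-0.34143, 0.2875×(-1.24653)=-0.35838, 0.1625×(-1.81708)=-0.29528, 0.1625×(-1.81708)=-0.29528, 0.15×(-1.89712)=-0.28457.
Sum = -1.57492, so H' = 1.575.

1.575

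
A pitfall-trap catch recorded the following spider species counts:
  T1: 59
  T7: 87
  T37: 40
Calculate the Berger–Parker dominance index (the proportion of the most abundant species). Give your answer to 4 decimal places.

Total N = 59+87+40 = 186, so the proportions are 0.317204, 0.467742, 0.215054 (working shown to 6 dp, full precision carried).
The largest proportion is 0.467742, i.e. d = 0.4677 to 4 decimal places.

0.4677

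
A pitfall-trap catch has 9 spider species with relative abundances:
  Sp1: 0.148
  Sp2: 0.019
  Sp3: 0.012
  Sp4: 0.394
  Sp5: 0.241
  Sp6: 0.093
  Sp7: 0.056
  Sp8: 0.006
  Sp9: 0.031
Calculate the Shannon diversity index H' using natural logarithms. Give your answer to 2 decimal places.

Each pᵢ ln pᵢ term (working shown to 4 dp, full precision carried): 0.148×(-1.9105)=-0.2828, 0.019×(-3.9633)=-0.0753, 0.012×(-4.4228)=-0.0531, 0.394×(-0.9314)=-0.3670, 0.241×(-1.4230)=-0.3429, 0.093×(-2.3752)=-0.2209, 0.056×(-2.8824)=-0.1614, 0.006×(-5.1160)=-0.0307, 0.031×(-3.4738)=-0.1077.
Sum = -1.6417, so H' = 1.64.

1.64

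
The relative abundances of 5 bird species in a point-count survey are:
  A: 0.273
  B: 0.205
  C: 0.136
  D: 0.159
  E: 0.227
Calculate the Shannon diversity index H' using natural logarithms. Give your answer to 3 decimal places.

Each pᵢ ln pᵢ term (working shown to 5 dp, full precision carried): 0.273×(-1.29828)=-0.35443, 0.205×(-1.58475)=-0.32487, 0.136×(-1.99510)=-0.27133, 0.159×(-1.83885)=-0.29238, 0.227×(-1.48281)=-0.33660.
Sum = -1.57961, so H' = 1.580.

1.580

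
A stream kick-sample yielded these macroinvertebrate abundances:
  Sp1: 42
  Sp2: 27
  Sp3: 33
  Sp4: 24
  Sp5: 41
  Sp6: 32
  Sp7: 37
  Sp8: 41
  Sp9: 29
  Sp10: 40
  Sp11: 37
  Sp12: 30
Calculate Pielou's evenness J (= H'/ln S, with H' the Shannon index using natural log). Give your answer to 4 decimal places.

Total N = 42+27+33+24+41+32+37+41+29+40+37+30 = 413, so the proportions are 0.101695, 0.065375, 0.079903, 0.058111, 0.099274, 0.077482, 0.089588, 0.099274, 0.070218, 0.096852, 0.089588, 0.072639 (working shown to 6 dp, full precision carried).
H' = −Σ pᵢ ln pᵢ = −((-0.232452) + (-0.178318) + (-0.201910) + (-0.165350) + (-0.229310) + (-0.198176) + (-0.216135) + (-0.229310) + (-0.186509) + (-0.226108) + (-0.216135) + (-0.190478)) = 2.470191.
With S = 12 species, ln S = 2.484907, so J = 2.470191/2.484907 = 0.994078, i.e. 0.9941 to 4 decimal places.

0.9941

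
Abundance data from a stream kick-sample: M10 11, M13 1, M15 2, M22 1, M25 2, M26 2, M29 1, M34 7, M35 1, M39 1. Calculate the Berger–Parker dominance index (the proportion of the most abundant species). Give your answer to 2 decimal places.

Total N = 11+1+2+1+2+2+1+7+1+1 = 29, so the proportions are 0.3793, 0.0345, 0.069, 0.0345, 0.069, 0.069, 0.0345, 0.2414, 0.0345, 0.0345 (working shown to 4 dp, full precision carried).
The largest proportion is 0.3793, i.e. d = 0.38 to 2 decimal places.

0.38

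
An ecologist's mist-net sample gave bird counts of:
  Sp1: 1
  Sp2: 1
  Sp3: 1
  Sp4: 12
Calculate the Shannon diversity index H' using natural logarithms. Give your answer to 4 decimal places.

0.7201

Total N = 1+1+1+12 = 15, so the proportions are 0.066667, 0.066667, 0.066667, 0.8 (working shown to 6 dp, full precision carried).
Each pᵢ ln pᵢ term: 0.066667×(-2.708050)=-0.180537, 0.066667×(-2.708050)=-0.180537, 0.066667×(-2.708050)=-0.180537, 0.8×(-0.223144)=-0.178515.
Sum = -0.720125, so H' = 0.7201.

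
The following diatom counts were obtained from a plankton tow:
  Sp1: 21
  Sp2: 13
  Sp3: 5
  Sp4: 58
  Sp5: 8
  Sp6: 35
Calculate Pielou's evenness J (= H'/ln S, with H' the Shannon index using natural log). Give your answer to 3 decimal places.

Total N = 21+13+5+58+8+35 = 140, so the proportions are 0.15, 0.09286, 0.03571, 0.41429, 0.05714, 0.25 (working shown to 5 dp, full precision carried).
H' = −Σ pᵢ ln pᵢ = −((-0.28457) + (-0.22069) + (-0.11901) + (-0.36507) + (-0.16355) + (-0.34657)) = 1.49946.
With S = 6 species, ln S = 1.79176, so J = 1.49946/1.79176 = 0.83687, i.e. 0.837 to 3 decimal places.

0.837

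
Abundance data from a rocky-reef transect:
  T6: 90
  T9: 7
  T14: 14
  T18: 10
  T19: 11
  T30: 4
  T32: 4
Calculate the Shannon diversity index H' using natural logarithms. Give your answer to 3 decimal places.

1.256

Total N = 90+7+14+10+11+4+4 = 140, so the proportions are 0.64286, 0.05, 0.1, 0.07143, 0.07857, 0.02857, 0.02857 (working shown to 5 dp, full precision carried).
Each pᵢ ln pᵢ term: 0.64286×(-0.44183)=-0.28404, 0.05×(-2.99573)=-0.14979, 0.1×(-2.30259)=-0.23026, 0.07143×(-2.63906)=-0.18850, 0.07857×(-2.54375)=-0.19987, 0.02857×(-3.55535)=-0.10158, 0.02857×(-3.55535)=-0.10158.
Sum = -1.25561, so H' = 1.256.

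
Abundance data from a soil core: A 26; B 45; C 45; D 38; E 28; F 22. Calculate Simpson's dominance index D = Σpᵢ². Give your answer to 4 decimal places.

0.1787

Total N = 26+45+45+38+28+22 = 204, so the proportions are 0.127451, 0.220588, 0.220588, 0.186275, 0.137255, 0.107843 (working shown to 6 dp, full precision carried).
D = 0.127451² + 0.220588² + 0.220588² + 0.186275² + 0.137255² + 0.107843² = 0.016244 + 0.048659 + 0.048659 + 0.034698 + 0.018839 + 0.011630 = 0.178729.
To 4 decimal places, D = 0.1787.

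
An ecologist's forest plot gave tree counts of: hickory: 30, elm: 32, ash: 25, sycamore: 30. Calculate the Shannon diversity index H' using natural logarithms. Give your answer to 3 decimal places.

1.382

Total N = 30+32+25+30 = 117, so the proportions are 0.25641, 0.2735, 0.21368, 0.25641 (working shown to 5 dp, full precision carried).
Each pᵢ ln pᵢ term: 0.25641×(-1.36098)=-0.34897, 0.2735×(-1.29644)=-0.35458, 0.21368×(-1.54330)=-0.32976, 0.25641×(-1.36098)=-0.34897.
Sum = -1.38228, so H' = 1.382.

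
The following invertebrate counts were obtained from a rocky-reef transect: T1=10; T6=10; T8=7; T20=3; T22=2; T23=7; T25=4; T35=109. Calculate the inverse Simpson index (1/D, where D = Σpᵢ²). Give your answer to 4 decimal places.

Total N = 10+10+7+3+2+7+4+109 = 152, so the proportions are 0.0657895, 0.0657895, 0.0460526, 0.0197368, 0.0131579, 0.0460526, 0.0263158, 0.7171053 (working shown to 7 dp, full precision carried).
D = 0.0657895² + 0.0657895² + 0.0460526² + 0.0197368² + 0.0131579² + 0.0460526² + 0.0263158² + 0.7171053² = 0.0043283 + 0.0043283 + 0.0021208 + 0.0003895 + 0.0001731 + 0.0021208 + 0.0006925 + 0.5142400 = 0.5283934.
So 1/D = 1.892529, i.e. 1.8925 to 4 decimal places.

1.8925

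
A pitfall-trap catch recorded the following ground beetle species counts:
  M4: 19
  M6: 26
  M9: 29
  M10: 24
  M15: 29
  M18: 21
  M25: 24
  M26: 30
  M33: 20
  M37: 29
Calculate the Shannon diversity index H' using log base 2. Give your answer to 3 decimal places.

Total N = 19+26+29+24+29+21+24+30+20+29 = 251, so the proportions are 0.0757, 0.10359, 0.11554, 0.09562, 0.11554, 0.08367, 0.09562, 0.11952, 0.07968, 0.11554 (working shown to 5 dp, full precision carried).
Each pᵢ log₂ pᵢ term: 0.0757×(-3.72362)=-0.28187, 0.10359×(-3.27110)=-0.33884, 0.11554×(-3.11356)=-0.35973, 0.09562×(-3.38658)=-0.32382, 0.11554×(-3.11356)=-0.35973, 0.08367×(-3.57923)=-0.29946, 0.09562×(-3.38658)=-0.32382, 0.11952×(-3.06465)=-0.36629, 0.07968×(-3.64962)=-0.29081, 0.11554×(-3.11356)=-0.35973.
Sum = -3.30410, so H' = 3.304.

3.304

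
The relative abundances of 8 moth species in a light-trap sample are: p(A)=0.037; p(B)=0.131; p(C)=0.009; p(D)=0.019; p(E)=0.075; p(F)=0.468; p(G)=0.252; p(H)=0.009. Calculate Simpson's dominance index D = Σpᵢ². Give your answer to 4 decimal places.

0.3072

D = 0.037² + 0.131² + 0.009² + 0.019² + 0.075² + 0.468² + 0.252² + 0.009² = 0.001369 + 0.017161 + 0.000081 + 0.000361 + 0.005625 + 0.219024 + 0.063504 + 0.000081 = 0.307206 (working shown to 6 dp, full precision carried).
To 4 decimal places, D = 0.3072.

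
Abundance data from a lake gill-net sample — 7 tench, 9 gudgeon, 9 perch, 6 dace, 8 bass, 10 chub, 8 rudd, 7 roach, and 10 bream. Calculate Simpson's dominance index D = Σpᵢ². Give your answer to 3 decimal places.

0.114

Total N = 7+9+9+6+8+10+8+7+10 = 74, so the proportions are 0.09459, 0.12162, 0.12162, 0.08108, 0.10811, 0.13514, 0.10811, 0.09459, 0.13514 (working shown to 5 dp, full precision carried).
D = 0.09459² + 0.12162² + 0.12162² + 0.08108² + 0.10811² + 0.13514² + 0.10811² + 0.09459² + 0.13514² = 0.00895 + 0.01479 + 0.01479 + 0.00657 + 0.01169 + 0.01826 + 0.01169 + 0.00895 + 0.01826 = 0.11395.
To 3 decimal places, D = 0.114.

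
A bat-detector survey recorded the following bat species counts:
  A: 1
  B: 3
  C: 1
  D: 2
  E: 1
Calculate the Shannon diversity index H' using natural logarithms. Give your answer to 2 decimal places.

Total N = 1+3+1+2+1 = 8, so the proportions are 0.125, 0.375, 0.125, 0.25, 0.125 (working shown to 4 dp, full precision carried).
Each pᵢ ln pᵢ term: 0.125×(-2.0794)=-0.2599, 0.375×(-0.9808)=-0.3678, 0.125×(-2.0794)=-0.2599, 0.25×(-1.3863)=-0.3466, 0.125×(-2.0794)=-0.2599.
Sum = -1.4942, so H' = 1.49.

1.49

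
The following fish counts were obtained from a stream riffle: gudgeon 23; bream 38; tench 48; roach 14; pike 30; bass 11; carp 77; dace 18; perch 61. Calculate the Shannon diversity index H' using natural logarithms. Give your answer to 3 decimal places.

2.022

Total N = 23+38+48+14+30+11+77+18+61 = 320, so the proportions are 0.07187, 0.11875, 0.15, 0.04375, 0.09375, 0.03438, 0.24063, 0.05625, 0.19062 (working shown to 5 dp, full precision carried).
Each pᵢ ln pᵢ term: 0.07187×(-2.63283)=-0.18923, 0.11875×(-2.13073)=-0.25302, 0.15×(-1.89712)=-0.28457, 0.04375×(-3.12926)=-0.13691, 0.09375×(-2.36712)=-0.22192, 0.03438×(-3.37043)=-0.11586, 0.24063×(-1.42452)=-0.34277, 0.05625×(-2.87795)=-0.16188, 0.19062×(-1.65745)=-0.31595.
Sum = -2.02212, so H' = 2.022.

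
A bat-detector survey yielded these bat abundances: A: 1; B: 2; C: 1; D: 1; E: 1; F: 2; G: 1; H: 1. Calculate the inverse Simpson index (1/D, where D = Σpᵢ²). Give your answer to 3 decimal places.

7.143

Total N = 1+2+1+1+1+2+1+1 = 10, so the proportions are 0.1, 0.2, 0.1, 0.1, 0.1, 0.2, 0.1, 0.1 (working shown to 7 dp, full precision carried).
D = 0.1² + 0.2² + 0.1² + 0.1² + 0.1² + 0.2² + 0.1² + 0.1² = 0.0100000 + 0.0400000 + 0.0100000 + 0.0100000 + 0.0100000 + 0.0400000 + 0.0100000 + 0.0100000 = 0.1400000.
So 1/D = 7.14286, i.e. 7.143 to 3 decimal places.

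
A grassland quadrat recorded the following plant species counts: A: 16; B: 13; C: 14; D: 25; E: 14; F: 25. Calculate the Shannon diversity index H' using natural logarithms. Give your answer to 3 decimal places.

1.752

Total N = 16+13+14+25+14+25 = 107, so the proportions are 0.14953, 0.1215, 0.13084, 0.23364, 0.13084, 0.23364 (working shown to 5 dp, full precision carried).
Each pᵢ ln pᵢ term: 0.14953×(-1.90024)=-0.28415, 0.1215×(-2.10788)=-0.25610, 0.13084×(-2.03377)=-0.26610, 0.23364×(-1.45395)=-0.33971, 0.13084×(-2.03377)=-0.26610, 0.23364×(-1.45395)=-0.33971.
Sum = -1.75186, so H' = 1.752.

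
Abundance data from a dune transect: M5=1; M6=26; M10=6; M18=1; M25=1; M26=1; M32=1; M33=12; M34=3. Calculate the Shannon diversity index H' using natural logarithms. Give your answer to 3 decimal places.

1.479

Total N = 1+26+6+1+1+1+1+12+3 = 52, so the proportions are 0.01923, 0.5, 0.11538, 0.01923, 0.01923, 0.01923, 0.01923, 0.23077, 0.05769 (working shown to 5 dp, full precision carried).
Each pᵢ ln pᵢ term: 0.01923×(-3.95124)=-0.07599, 0.5×(-0.69315)=-0.34657, 0.11538×(-2.15948)=-0.24917, 0.01923×(-3.95124)=-0.07599, 0.01923×(-3.95124)=-0.07599, 0.01923×(-3.95124)=-0.07599, 0.01923×(-3.95124)=-0.07599, 0.23077×(-1.46634)=-0.33839, 0.05769×(-2.85263)=-0.16457.
Sum = -1.47863, so H' = 1.479.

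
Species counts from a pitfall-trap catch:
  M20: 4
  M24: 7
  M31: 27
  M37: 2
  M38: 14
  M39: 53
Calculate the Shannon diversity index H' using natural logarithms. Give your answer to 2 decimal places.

1.34

Total N = 4+7+27+2+14+53 = 107, so the proportions are 0.0374, 0.0654, 0.2523, 0.0187, 0.1308, 0.4953 (working shown to 4 dp, full precision carried).
Each pᵢ ln pᵢ term: 0.0374×(-3.2865)=-0.1229, 0.0654×(-2.7269)=-0.1784, 0.2523×(-1.3770)=-0.3475, 0.0187×(-3.9797)=-0.0744, 0.1308×(-2.0338)=-0.2661, 0.4953×(-0.7025)=-0.3480.
Sum = -1.3372, so H' = 1.34.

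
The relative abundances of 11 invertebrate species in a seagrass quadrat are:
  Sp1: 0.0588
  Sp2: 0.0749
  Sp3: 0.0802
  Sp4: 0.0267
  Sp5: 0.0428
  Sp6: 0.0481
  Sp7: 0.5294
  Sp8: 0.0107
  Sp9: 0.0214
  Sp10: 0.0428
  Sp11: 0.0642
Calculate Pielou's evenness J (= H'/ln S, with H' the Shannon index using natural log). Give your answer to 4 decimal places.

H' = −Σ pᵢ ln pᵢ = −((-0.166616) + (-0.194111) + (-0.202363) + (-0.096737) + (-0.134872) + (-0.145958) + (-0.336704) + (-0.048551) + (-0.082269) + (-0.134872) + (-0.176277)) = 1.719332 (working shown to 6 dp, full precision carried).
With S = 11 species, ln S = 2.397895, so J = 1.719332/2.397895 = 0.717017, i.e. 0.7170 to 4 decimal places.

0.7170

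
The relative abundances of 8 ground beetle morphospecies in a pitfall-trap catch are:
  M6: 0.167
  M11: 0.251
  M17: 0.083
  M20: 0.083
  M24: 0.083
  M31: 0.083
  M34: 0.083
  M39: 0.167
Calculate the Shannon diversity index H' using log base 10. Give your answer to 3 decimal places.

Each pᵢ log₁₀ pᵢ term (working shown to 5 dp, full precision carried): 0.167×(-0.77728)=-0.12981, 0.251×(-0.60033)=-0.15068, 0.083×(-1.08092)=-0.08972, 0.083×(-1.08092)=-0.08972, 0.083×(-1.08092)=-0.08972, 0.083×(-1.08092)=-0.08972, 0.083×(-1.08092)=-0.08972, 0.167×(-0.77728)=-0.12981.
Sum = -0.85888, so H' = 0.859.

0.859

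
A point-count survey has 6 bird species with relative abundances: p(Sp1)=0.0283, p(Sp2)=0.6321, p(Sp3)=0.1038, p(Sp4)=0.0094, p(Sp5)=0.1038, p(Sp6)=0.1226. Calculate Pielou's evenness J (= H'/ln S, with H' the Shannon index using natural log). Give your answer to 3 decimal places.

H' = −Σ pᵢ ln pᵢ = −((-0.10089) + (-0.28995) + (-0.23514) + (-0.04387) + (-0.23514) + (-0.25732)) = 1.16230 (working shown to 5 dp, full precision carried).
With S = 6 species, ln S = 1.79176, so J = 1.16230/1.79176 = 0.64869, i.e. 0.649 to 3 decimal places.

0.649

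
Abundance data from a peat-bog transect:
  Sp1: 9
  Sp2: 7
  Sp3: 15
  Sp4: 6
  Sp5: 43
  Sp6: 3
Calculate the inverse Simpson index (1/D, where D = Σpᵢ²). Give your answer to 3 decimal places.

Total N = 9+7+15+6+43+3 = 83, so the proportions are 0.108434, 0.084337, 0.180723, 0.072289, 0.518072, 0.036145 (working shown to 6 dp, full precision carried).
D = 0.108434² + 0.084337² + 0.180723² + 0.072289² + 0.518072² + 0.036145² = 0.011758 + 0.007113 + 0.032661 + 0.005226 + 0.268399 + 0.001306 = 0.326462.
So 1/D = 3.06314, i.e. 3.063 to 3 decimal places.

3.063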